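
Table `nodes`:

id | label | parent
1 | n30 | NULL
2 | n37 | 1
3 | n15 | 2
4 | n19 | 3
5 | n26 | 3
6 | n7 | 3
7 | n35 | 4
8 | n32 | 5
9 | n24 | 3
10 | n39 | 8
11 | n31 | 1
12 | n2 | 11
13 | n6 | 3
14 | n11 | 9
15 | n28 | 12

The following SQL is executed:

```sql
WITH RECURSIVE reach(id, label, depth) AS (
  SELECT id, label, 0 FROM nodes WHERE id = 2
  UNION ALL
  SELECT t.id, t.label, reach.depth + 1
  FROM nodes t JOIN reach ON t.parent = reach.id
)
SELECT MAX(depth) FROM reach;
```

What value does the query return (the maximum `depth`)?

Base: id=2 (n37) at depth 0.
Iteration 1: rows with parent in {2} -> n15 (id 3, depth 1).
Iteration 2: rows with parent in {3} -> n19 (id 4, depth 2), n26 (id 5, depth 2), n7 (id 6, depth 2), n24 (id 9, depth 2), n6 (id 13, depth 2).
Iteration 3: rows with parent in {4,5,6,9,13} -> n35 (id 7, depth 3), n32 (id 8, depth 3), n11 (id 14, depth 3).
Iteration 4: rows with parent in {7,8,14} -> n39 (id 10, depth 4).
Iteration 5: no rows with parent in {10}; recursion stops.
depth values: 0, 1, 2, 2, 2, 2, 2, 3, 3, 3, 4; the maximum is 4.

4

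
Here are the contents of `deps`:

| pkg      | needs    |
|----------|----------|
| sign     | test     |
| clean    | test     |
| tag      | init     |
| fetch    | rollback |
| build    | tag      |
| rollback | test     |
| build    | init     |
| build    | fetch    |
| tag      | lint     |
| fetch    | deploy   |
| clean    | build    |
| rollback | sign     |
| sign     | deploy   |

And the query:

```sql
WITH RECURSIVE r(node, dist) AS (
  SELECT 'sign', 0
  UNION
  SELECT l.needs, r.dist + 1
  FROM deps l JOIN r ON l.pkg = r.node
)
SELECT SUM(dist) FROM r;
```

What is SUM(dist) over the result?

2

Base: (sign, dist=0).
Iteration 1: edges from {sign} -> (deploy, dist=1), (test, dist=1).
Iteration 2: no outgoing edges from {deploy,test}; recursion stops.
SUM(dist) = 0 + 1 + 1 = 2.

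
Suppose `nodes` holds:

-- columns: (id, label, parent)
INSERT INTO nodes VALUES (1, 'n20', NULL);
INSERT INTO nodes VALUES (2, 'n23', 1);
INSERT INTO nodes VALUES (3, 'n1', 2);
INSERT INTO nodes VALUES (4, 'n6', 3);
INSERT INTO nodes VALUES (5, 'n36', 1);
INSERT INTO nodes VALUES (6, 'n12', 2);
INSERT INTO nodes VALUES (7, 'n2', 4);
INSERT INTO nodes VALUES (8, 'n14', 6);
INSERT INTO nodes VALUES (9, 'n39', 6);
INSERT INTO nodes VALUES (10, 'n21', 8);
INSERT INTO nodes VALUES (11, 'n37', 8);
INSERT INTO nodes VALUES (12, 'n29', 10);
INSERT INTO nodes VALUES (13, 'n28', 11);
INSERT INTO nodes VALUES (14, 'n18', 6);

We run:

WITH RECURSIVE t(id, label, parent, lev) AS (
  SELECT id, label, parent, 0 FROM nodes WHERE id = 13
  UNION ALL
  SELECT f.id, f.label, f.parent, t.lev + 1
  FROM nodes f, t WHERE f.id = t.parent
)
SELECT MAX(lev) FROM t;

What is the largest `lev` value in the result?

Base: id=13 (n28), parent=11, lev 0.
Iteration 1: join on id=11 -> n37 (id 11, parent=8, lev 1).
Iteration 2: join on id=8 -> n14 (id 8, parent=6, lev 2).
Iteration 3: join on id=6 -> n12 (id 6, parent=2, lev 3).
Iteration 4: join on id=2 -> n23 (id 2, parent=1, lev 4).
Iteration 5: join on id=1 -> n20 (id 1, parent=NULL, lev 5).
Iteration 6: parent is NULL; no match; recursion stops.
lev values: 0, 1, 2, 3, 4, 5; the maximum is 5.

5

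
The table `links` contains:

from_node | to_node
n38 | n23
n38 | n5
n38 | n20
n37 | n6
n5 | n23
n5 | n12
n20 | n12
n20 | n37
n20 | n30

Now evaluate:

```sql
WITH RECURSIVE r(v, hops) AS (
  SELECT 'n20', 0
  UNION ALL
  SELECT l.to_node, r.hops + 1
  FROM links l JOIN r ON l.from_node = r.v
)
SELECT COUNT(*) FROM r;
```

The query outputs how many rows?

Base: (n20, hops=0).
Iteration 1: edges from {n20} -> (n12, hops=1), (n30, hops=1), (n37, hops=1).
Iteration 2: edges from {n12,n30,n37} -> (n6, hops=2).
Iteration 3: no outgoing edges from {n6}; recursion stops.
Total rows emitted: 5.

5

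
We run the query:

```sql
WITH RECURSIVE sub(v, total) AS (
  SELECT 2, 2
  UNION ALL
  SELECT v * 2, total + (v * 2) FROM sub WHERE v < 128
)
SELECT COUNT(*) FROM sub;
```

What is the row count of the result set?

Base: v=2, total=2.
Iteration 1: 2 < 128 holds -> v = 2 * 2 = 4, total = 2 + 4 = 6.
Iteration 2: 4 < 128 holds -> v = 4 * 2 = 8, total = 6 + 8 = 14.
Iteration 3: 8 < 128 holds -> v = 8 * 2 = 16, total = 14 + 16 = 30.
Iteration 4: 16 < 128 holds -> v = 16 * 2 = 32, total = 30 + 32 = 62.
Iteration 5: 32 < 128 holds -> v = 32 * 2 = 64, total = 62 + 64 = 126.
Iteration 6: 64 < 128 holds -> v = 64 * 2 = 128, total = 126 + 128 = 254.
Iteration 7: 128 < 128 fails; recursion stops.
Total rows emitted: 7.

7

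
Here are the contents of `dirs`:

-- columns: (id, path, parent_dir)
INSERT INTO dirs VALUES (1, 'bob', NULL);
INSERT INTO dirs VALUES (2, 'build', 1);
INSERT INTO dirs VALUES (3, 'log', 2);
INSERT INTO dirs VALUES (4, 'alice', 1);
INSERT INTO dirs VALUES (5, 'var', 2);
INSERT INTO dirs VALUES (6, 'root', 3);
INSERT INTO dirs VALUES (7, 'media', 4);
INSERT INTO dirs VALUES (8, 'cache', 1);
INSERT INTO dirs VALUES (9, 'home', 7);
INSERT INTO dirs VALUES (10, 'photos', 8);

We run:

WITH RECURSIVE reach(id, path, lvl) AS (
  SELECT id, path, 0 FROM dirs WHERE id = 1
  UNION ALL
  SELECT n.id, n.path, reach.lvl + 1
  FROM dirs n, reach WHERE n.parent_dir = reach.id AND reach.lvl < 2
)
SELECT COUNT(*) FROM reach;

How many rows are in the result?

8

Base: id=1 (bob) at lvl 0.
Iteration 1: rows with parent_dir in {1} -> build (id 2, lvl 1), alice (id 4, lvl 1), cache (id 8, lvl 1).
Iteration 2: rows with parent_dir in {2,4,8} -> log (id 3, lvl 2), var (id 5, lvl 2), media (id 7, lvl 2), photos (id 10, lvl 2).
Iteration 3: lvl < 2 fails for all current rows; recursion stops.
Total rows emitted: 8.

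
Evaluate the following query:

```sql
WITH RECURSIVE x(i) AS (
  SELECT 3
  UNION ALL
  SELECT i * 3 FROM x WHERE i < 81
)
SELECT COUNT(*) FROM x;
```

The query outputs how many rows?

Base: i=3.
Iteration 1: 3 < 81 holds -> i = 3 * 3 = 9.
Iteration 2: 9 < 81 holds -> i = 9 * 3 = 27.
Iteration 3: 27 < 81 holds -> i = 27 * 3 = 81.
Iteration 4: 81 < 81 fails; recursion stops.
Total rows emitted: 4.

4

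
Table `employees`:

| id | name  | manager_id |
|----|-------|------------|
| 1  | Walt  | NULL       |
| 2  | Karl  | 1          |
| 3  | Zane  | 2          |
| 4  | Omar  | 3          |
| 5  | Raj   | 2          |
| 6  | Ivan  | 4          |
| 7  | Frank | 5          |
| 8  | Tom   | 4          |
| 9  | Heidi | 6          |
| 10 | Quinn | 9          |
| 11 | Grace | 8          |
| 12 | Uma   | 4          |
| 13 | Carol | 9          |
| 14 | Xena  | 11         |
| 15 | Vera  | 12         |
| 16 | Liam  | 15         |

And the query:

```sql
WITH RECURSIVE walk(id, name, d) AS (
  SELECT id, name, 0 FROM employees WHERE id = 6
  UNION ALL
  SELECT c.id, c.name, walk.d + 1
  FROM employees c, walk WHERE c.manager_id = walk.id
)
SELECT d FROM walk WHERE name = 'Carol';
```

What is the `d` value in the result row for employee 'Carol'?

Base: id=6 (Ivan) at d 0.
Iteration 1: rows with manager_id in {6} -> Heidi (id 9, d 1).
Iteration 2: rows with manager_id in {9} -> Quinn (id 10, d 2), Carol (id 13, d 2).
Iteration 3: no rows with manager_id in {10,13}; recursion stops.

2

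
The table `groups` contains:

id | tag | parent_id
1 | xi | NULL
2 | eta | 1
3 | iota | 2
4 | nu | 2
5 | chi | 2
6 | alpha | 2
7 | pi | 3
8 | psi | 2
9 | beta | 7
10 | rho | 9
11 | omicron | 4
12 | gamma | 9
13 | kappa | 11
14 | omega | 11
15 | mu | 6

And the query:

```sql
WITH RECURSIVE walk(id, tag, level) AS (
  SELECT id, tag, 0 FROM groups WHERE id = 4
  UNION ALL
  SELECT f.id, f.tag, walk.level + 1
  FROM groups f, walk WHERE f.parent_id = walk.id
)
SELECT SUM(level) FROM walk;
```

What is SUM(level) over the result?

5

Base: id=4 (nu) at level 0.
Iteration 1: rows with parent_id in {4} -> omicron (id 11, level 1).
Iteration 2: rows with parent_id in {11} -> kappa (id 13, level 2), omega (id 14, level 2).
Iteration 3: no rows with parent_id in {13,14}; recursion stops.
SUM(level) = 0 + 1 + 2 + 2 = 5.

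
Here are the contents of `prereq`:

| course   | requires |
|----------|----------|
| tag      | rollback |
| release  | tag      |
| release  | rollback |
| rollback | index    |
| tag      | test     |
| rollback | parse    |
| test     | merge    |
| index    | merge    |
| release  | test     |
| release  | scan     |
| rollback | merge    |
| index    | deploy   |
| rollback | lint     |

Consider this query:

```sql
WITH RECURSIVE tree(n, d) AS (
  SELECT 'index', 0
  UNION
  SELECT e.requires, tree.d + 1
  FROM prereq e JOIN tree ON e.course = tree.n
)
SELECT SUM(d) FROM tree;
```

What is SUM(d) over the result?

Base: (index, d=0).
Iteration 1: edges from {index} -> (deploy, d=1), (merge, d=1).
Iteration 2: no outgoing edges from {deploy,merge}; recursion stops.
SUM(d) = 0 + 1 + 1 = 2.

2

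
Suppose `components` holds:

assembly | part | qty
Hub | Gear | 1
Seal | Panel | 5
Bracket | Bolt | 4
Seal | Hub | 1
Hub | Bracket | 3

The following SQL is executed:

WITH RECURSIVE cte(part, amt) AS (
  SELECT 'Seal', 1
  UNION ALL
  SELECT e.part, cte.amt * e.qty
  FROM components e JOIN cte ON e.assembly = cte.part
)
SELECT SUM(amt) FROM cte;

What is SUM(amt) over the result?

23

Base: (Seal, amt=1).
Iteration 1: components of {Seal} -> Hub = 1*1 = 1, Panel = 1*5 = 5.
Iteration 2: components of {Hub,Panel} -> Bracket = 1*3 = 3, Gear = 1*1 = 1.
Iteration 3: components of {Bracket,Gear} -> Bolt = 3*4 = 12.
Iteration 4: no further components; recursion stops.
SUM(amt) = 1 + 1 + 5 + 3 + 1 + 12 = 23.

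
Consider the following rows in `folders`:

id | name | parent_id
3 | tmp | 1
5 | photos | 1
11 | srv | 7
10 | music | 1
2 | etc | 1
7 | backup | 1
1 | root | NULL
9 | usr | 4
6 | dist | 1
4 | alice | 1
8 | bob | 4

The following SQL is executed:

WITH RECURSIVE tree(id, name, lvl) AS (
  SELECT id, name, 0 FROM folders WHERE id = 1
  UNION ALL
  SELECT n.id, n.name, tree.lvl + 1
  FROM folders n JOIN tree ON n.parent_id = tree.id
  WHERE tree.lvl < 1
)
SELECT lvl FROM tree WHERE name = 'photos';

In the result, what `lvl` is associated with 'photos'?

Base: id=1 (root) at lvl 0.
Iteration 1: rows with parent_id in {1} -> etc (id 2, lvl 1), tmp (id 3, lvl 1), alice (id 4, lvl 1), photos (id 5, lvl 1), dist (id 6, lvl 1), backup (id 7, lvl 1), music (id 10, lvl 1).
Iteration 2: lvl < 1 fails for all current rows; recursion stops.

1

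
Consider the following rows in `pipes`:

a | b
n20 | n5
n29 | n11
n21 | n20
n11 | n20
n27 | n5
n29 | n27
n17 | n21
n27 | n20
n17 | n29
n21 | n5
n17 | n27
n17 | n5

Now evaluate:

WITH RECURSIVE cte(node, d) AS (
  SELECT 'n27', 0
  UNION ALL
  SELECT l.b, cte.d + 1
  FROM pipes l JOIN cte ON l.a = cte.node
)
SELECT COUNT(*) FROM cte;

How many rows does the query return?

4

Base: (n27, d=0).
Iteration 1: edges from {n27} -> (n20, d=1), (n5, d=1).
Iteration 2: edges from {n20,n5} -> (n5, d=2).
Iteration 3: no outgoing edges from {n5}; recursion stops.
Total rows emitted: 4.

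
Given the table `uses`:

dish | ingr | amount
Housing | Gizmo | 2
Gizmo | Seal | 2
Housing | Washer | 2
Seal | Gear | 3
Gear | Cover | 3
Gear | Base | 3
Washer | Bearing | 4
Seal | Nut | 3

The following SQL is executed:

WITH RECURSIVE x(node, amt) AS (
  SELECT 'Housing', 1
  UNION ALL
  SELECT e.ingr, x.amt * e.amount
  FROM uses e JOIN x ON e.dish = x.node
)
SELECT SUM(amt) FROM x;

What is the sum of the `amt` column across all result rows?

Base: (Housing, amt=1).
Iteration 1: components of {Housing} -> Gizmo = 1*2 = 2, Washer = 1*2 = 2.
Iteration 2: components of {Gizmo,Washer} -> Bearing = 2*4 = 8, Seal = 2*2 = 4.
Iteration 3: components of {Bearing,Seal} -> Gear = 4*3 = 12, Nut = 4*3 = 12.
Iteration 4: components of {Gear,Nut} -> Base = 12*3 = 36, Cover = 12*3 = 36.
Iteration 5: no further components; recursion stops.
SUM(amt) = 1 + 2 + 2 + 4 + 8 + 12 + 12 + 36 + 36 = 113.

113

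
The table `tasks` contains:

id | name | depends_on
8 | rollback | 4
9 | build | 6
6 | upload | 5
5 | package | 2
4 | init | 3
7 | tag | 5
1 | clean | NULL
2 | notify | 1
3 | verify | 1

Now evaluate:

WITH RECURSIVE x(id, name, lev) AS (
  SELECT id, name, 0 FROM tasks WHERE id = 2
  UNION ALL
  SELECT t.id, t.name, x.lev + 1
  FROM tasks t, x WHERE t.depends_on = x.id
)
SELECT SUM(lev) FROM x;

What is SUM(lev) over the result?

8

Base: id=2 (notify) at lev 0.
Iteration 1: rows with depends_on in {2} -> package (id 5, lev 1).
Iteration 2: rows with depends_on in {5} -> upload (id 6, lev 2), tag (id 7, lev 2).
Iteration 3: rows with depends_on in {6,7} -> build (id 9, lev 3).
Iteration 4: no rows with depends_on in {9}; recursion stops.
SUM(lev) = 0 + 1 + 2 + 2 + 3 = 8.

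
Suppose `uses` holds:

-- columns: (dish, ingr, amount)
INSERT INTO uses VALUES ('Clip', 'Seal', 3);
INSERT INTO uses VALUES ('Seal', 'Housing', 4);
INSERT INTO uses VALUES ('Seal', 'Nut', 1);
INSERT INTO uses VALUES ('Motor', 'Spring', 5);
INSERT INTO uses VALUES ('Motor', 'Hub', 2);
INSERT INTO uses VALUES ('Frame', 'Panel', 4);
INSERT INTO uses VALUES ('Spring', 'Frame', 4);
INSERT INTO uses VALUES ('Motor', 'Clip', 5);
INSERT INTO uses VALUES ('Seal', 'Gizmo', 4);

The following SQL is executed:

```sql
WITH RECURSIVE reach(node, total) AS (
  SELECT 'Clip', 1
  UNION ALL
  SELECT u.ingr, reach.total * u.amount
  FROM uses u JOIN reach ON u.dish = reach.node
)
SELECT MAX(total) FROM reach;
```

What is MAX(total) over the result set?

12

Base: (Clip, total=1).
Iteration 1: components of {Clip} -> Seal = 1*3 = 3.
Iteration 2: components of {Seal} -> Gizmo = 3*4 = 12, Housing = 3*4 = 12, Nut = 3*1 = 3.
Iteration 3: no further components; recursion stops.
total values: 1, 3, 12, 3, 12; the maximum is 12.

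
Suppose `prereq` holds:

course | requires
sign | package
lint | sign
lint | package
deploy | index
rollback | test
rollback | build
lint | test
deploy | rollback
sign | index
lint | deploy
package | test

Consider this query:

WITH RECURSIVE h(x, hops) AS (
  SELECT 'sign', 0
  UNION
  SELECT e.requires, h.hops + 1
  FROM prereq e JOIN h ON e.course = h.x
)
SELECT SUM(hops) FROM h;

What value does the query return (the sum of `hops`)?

4

Base: (sign, hops=0).
Iteration 1: edges from {sign} -> (index, hops=1), (package, hops=1).
Iteration 2: edges from {index,package} -> (test, hops=2).
Iteration 3: no outgoing edges from {test}; recursion stops.
SUM(hops) = 0 + 1 + 1 + 2 = 4.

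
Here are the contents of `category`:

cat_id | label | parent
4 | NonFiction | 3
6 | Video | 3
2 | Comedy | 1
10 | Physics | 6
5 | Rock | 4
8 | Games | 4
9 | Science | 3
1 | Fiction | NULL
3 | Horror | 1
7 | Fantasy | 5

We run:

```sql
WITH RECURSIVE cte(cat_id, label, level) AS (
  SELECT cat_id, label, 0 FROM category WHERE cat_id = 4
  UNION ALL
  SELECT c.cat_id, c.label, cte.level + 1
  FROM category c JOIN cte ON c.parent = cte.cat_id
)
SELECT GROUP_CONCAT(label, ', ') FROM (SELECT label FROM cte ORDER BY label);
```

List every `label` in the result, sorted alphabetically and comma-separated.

Base: cat_id=4 (NonFiction) at level 0.
Iteration 1: rows with parent in {4} -> Rock (id 5, level 1), Games (id 8, level 1).
Iteration 2: rows with parent in {5,8} -> Fantasy (id 7, level 2).
Iteration 3: no rows with parent in {7}; recursion stops.

Fantasy, Games, NonFiction, Rock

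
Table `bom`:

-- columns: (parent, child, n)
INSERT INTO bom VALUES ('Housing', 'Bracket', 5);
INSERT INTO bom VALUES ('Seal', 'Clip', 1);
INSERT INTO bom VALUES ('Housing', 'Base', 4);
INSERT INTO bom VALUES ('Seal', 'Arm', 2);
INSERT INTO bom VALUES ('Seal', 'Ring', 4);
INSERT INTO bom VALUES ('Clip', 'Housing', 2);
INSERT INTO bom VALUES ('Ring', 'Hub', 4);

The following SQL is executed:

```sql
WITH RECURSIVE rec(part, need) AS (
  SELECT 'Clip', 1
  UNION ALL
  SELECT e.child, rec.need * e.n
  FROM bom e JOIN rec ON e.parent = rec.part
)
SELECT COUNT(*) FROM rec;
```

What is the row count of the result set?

4

Base: (Clip, need=1).
Iteration 1: components of {Clip} -> Housing = 1*2 = 2.
Iteration 2: components of {Housing} -> Base = 2*4 = 8, Bracket = 2*5 = 10.
Iteration 3: no further components; recursion stops.
Total rows emitted: 4.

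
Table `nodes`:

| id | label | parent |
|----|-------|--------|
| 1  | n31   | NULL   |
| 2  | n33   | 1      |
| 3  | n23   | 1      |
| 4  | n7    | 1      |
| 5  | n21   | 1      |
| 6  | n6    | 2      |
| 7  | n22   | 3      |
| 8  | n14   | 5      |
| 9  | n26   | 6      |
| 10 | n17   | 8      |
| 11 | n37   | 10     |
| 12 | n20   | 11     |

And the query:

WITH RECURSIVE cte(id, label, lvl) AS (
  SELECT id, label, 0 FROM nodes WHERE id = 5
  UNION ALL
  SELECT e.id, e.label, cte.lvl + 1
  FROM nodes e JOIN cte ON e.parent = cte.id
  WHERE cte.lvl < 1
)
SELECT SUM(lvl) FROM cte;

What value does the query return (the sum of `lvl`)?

Base: id=5 (n21) at lvl 0.
Iteration 1: rows with parent in {5} -> n14 (id 8, lvl 1).
Iteration 2: lvl < 1 fails for all current rows; recursion stops.
SUM(lvl) = 0 + 1 = 1.

1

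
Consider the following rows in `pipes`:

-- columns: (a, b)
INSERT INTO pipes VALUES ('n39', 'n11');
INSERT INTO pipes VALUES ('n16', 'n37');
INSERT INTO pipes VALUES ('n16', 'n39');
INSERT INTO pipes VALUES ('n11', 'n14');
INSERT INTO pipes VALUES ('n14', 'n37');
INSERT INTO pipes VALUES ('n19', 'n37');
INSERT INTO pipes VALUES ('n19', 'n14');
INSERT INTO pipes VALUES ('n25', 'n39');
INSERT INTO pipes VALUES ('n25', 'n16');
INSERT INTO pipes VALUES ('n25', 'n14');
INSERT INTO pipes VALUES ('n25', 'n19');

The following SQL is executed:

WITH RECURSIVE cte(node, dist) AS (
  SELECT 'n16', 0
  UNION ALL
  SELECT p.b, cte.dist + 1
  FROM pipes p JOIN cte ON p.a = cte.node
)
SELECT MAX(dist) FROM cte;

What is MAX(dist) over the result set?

Base: (n16, dist=0).
Iteration 1: edges from {n16} -> (n37, dist=1), (n39, dist=1).
Iteration 2: edges from {n37,n39} -> (n11, dist=2).
Iteration 3: edges from {n11} -> (n14, dist=3).
Iteration 4: edges from {n14} -> (n37, dist=4).
Iteration 5: no outgoing edges from {n37}; recursion stops.
dist values: 0, 1, 1, 2, 3, 4; the maximum is 4.

4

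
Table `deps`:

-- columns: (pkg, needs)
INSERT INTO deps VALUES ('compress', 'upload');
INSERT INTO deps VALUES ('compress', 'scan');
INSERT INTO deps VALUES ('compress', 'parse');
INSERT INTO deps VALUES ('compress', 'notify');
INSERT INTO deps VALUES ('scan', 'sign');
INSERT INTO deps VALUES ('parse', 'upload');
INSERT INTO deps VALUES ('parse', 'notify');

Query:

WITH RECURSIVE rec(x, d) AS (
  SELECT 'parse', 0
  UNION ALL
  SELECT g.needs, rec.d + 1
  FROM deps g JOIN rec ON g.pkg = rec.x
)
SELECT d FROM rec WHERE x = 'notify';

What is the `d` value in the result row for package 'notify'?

Base: (parse, d=0).
Iteration 1: edges from {parse} -> (notify, d=1), (upload, d=1).
Iteration 2: no outgoing edges from {notify,upload}; recursion stops.

1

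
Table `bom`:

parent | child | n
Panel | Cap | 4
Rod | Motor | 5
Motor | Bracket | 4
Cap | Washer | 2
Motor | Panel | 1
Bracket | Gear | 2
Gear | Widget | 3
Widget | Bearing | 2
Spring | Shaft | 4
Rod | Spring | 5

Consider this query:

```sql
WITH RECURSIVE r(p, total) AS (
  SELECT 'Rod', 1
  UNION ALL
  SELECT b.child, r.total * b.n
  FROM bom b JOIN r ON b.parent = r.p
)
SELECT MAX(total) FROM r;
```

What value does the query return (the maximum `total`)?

Base: (Rod, total=1).
Iteration 1: components of {Rod} -> Motor = 1*5 = 5, Spring = 1*5 = 5.
Iteration 2: components of {Motor,Spring} -> Bracket = 5*4 = 20, Panel = 5*1 = 5, Shaft = 5*4 = 20.
Iteration 3: components of {Bracket,Panel,Shaft} -> Cap = 5*4 = 20, Gear = 20*2 = 40.
Iteration 4: components of {Cap,Gear} -> Washer = 20*2 = 40, Widget = 40*3 = 120.
Iteration 5: components of {Washer,Widget} -> Bearing = 120*2 = 240.
Iteration 6: no further components; recursion stops.
total values: 1, 5, 5, 20, 5, 20, 40, 20, 120, 40, 240; the maximum is 240.

240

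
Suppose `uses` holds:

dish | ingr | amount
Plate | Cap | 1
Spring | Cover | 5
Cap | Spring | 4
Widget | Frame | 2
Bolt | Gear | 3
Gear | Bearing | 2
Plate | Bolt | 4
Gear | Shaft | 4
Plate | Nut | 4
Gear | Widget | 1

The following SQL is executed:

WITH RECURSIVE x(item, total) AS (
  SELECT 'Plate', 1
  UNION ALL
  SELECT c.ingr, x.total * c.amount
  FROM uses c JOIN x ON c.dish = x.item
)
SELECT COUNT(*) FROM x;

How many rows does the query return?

Base: (Plate, total=1).
Iteration 1: components of {Plate} -> Bolt = 1*4 = 4, Cap = 1*1 = 1, Nut = 1*4 = 4.
Iteration 2: components of {Bolt,Cap,Nut} -> Gear = 4*3 = 12, Spring = 1*4 = 4.
Iteration 3: components of {Gear,Spring} -> Bearing = 12*2 = 24, Cover = 4*5 = 20, Shaft = 12*4 = 48, Widget = 12*1 = 12.
Iteration 4: components of {Bearing,Cover,Shaft,Widget} -> Frame = 12*2 = 24.
Iteration 5: no further components; recursion stops.
Total rows emitted: 11.

11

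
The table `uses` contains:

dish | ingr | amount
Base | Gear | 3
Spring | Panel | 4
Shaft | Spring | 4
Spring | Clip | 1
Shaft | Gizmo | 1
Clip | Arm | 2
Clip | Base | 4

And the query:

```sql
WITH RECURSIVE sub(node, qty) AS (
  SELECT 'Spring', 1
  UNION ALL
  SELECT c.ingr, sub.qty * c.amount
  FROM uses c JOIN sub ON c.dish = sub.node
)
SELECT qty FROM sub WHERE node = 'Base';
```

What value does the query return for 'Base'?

4

Base: (Spring, qty=1).
Iteration 1: components of {Spring} -> Clip = 1*1 = 1, Panel = 1*4 = 4.
Iteration 2: components of {Clip,Panel} -> Arm = 1*2 = 2, Base = 1*4 = 4.
Iteration 3: components of {Arm,Base} -> Gear = 4*3 = 12.
Iteration 4: no further components; recursion stops.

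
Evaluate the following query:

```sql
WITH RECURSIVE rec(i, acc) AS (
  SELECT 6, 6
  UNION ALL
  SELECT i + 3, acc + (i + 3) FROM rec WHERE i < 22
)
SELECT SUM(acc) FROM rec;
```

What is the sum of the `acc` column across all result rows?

336

Base: i=6, acc=6.
Iteration 1: 6 < 22 holds -> i = 6 + 3 = 9, acc = 6 + 9 = 15.
Iteration 2: 9 < 22 holds -> i = 9 + 3 = 12, acc = 15 + 12 = 27.
Iteration 3: 12 < 22 holds -> i = 12 + 3 = 15, acc = 27 + 15 = 42.
Iteration 4: 15 < 22 holds -> i = 15 + 3 = 18, acc = 42 + 18 = 60.
Iteration 5: 18 < 22 holds -> i = 18 + 3 = 21, acc = 60 + 21 = 81.
Iteration 6: 21 < 22 holds -> i = 21 + 3 = 24, acc = 81 + 24 = 105.
Iteration 7: 24 < 22 fails; recursion stops.
SUM(acc) = 6 + 15 + 27 + 42 + 60 + 81 + 105 = 336.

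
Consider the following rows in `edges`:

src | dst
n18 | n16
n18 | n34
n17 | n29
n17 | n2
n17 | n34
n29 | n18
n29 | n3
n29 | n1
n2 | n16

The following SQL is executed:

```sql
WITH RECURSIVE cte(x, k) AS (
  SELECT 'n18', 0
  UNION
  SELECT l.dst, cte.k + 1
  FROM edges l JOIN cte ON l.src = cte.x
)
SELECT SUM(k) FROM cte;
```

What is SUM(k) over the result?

2

Base: (n18, k=0).
Iteration 1: edges from {n18} -> (n16, k=1), (n34, k=1).
Iteration 2: no outgoing edges from {n16,n34}; recursion stops.
SUM(k) = 0 + 1 + 1 = 2.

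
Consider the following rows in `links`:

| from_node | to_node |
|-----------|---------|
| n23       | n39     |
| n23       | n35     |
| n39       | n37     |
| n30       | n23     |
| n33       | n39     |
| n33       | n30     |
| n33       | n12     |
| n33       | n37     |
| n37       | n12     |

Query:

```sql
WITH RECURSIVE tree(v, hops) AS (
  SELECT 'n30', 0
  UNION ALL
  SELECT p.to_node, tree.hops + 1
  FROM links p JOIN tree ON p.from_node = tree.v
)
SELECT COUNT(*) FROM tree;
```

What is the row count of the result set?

Base: (n30, hops=0).
Iteration 1: edges from {n30} -> (n23, hops=1).
Iteration 2: edges from {n23} -> (n35, hops=2), (n39, hops=2).
Iteration 3: edges from {n35,n39} -> (n37, hops=3).
Iteration 4: edges from {n37} -> (n12, hops=4).
Iteration 5: no outgoing edges from {n12}; recursion stops.
Total rows emitted: 6.

6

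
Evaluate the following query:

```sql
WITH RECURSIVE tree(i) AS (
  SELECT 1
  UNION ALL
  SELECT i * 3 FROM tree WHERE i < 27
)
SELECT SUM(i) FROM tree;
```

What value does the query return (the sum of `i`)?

40

Base: i=1.
Iteration 1: 1 < 27 holds -> i = 1 * 3 = 3.
Iteration 2: 3 < 27 holds -> i = 3 * 3 = 9.
Iteration 3: 9 < 27 holds -> i = 9 * 3 = 27.
Iteration 4: 27 < 27 fails; recursion stops.
SUM(i) = 1 + 3 + 9 + 27 = 40.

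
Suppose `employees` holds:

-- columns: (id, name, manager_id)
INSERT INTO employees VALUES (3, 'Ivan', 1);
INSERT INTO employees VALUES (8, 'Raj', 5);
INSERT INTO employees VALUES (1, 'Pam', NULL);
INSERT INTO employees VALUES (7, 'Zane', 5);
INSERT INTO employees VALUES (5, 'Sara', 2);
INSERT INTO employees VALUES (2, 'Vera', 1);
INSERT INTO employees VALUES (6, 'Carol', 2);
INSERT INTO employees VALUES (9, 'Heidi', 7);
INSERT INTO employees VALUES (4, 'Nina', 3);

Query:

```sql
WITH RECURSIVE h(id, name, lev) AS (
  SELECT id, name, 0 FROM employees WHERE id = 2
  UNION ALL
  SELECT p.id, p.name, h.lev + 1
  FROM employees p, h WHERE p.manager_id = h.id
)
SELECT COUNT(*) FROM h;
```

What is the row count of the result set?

Base: id=2 (Vera) at lev 0.
Iteration 1: rows with manager_id in {2} -> Sara (id 5, lev 1), Carol (id 6, lev 1).
Iteration 2: rows with manager_id in {5,6} -> Zane (id 7, lev 2), Raj (id 8, lev 2).
Iteration 3: rows with manager_id in {7,8} -> Heidi (id 9, lev 3).
Iteration 4: no rows with manager_id in {9}; recursion stops.
Total rows emitted: 6.

6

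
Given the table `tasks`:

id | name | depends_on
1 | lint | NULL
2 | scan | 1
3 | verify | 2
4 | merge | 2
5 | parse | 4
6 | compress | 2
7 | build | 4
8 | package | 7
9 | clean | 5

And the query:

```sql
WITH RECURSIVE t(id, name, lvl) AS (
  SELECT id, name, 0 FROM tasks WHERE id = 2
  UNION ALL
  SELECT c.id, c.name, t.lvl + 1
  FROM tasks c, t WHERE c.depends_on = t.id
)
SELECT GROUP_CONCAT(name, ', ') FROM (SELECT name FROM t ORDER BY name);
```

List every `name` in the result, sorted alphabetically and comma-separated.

build, clean, compress, merge, package, parse, scan, verify

Base: id=2 (scan) at lvl 0.
Iteration 1: rows with depends_on in {2} -> verify (id 3, lvl 1), merge (id 4, lvl 1), compress (id 6, lvl 1).
Iteration 2: rows with depends_on in {3,4,6} -> parse (id 5, lvl 2), build (id 7, lvl 2).
Iteration 3: rows with depends_on in {5,7} -> package (id 8, lvl 3), clean (id 9, lvl 3).
Iteration 4: no rows with depends_on in {8,9}; recursion stops.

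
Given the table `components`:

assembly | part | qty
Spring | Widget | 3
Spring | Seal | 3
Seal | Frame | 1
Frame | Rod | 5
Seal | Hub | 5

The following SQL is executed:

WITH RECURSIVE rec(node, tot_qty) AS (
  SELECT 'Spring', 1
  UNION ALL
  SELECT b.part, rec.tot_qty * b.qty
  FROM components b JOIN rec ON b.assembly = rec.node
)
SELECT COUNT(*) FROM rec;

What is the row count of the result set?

Base: (Spring, tot_qty=1).
Iteration 1: components of {Spring} -> Seal = 1*3 = 3, Widget = 1*3 = 3.
Iteration 2: components of {Seal,Widget} -> Frame = 3*1 = 3, Hub = 3*5 = 15.
Iteration 3: components of {Frame,Hub} -> Rod = 3*5 = 15.
Iteration 4: no further components; recursion stops.
Total rows emitted: 6.

6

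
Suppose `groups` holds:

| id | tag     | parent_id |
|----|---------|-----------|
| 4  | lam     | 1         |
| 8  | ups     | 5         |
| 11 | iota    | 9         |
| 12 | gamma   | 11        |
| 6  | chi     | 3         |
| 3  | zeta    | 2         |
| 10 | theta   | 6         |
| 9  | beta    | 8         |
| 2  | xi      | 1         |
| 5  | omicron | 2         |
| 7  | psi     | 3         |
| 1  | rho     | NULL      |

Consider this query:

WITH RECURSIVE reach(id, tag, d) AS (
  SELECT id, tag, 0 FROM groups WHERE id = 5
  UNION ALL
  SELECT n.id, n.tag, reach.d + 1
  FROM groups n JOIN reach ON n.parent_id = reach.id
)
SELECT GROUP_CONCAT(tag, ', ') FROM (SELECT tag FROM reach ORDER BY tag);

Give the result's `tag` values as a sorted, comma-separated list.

beta, gamma, iota, omicron, ups

Base: id=5 (omicron) at d 0.
Iteration 1: rows with parent_id in {5} -> ups (id 8, d 1).
Iteration 2: rows with parent_id in {8} -> beta (id 9, d 2).
Iteration 3: rows with parent_id in {9} -> iota (id 11, d 3).
Iteration 4: rows with parent_id in {11} -> gamma (id 12, d 4).
Iteration 5: no rows with parent_id in {12}; recursion stops.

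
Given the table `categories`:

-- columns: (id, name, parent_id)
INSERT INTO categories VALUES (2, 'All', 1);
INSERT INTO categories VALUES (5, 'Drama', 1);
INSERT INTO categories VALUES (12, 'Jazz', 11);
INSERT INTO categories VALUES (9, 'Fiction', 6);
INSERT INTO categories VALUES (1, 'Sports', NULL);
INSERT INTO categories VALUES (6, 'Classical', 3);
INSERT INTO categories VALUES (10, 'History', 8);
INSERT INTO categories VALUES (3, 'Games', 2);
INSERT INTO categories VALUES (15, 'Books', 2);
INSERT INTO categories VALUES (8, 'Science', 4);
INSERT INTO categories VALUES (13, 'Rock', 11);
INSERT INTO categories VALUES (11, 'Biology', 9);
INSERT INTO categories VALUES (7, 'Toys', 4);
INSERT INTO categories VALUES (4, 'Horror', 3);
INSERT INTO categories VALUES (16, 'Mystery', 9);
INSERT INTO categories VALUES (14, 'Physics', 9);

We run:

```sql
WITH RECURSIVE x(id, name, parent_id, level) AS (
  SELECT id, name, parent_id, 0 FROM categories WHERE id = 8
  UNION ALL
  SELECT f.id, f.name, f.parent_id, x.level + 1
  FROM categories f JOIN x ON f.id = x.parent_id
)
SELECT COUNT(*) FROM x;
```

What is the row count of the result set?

Base: id=8 (Science), parent_id=4, level 0.
Iteration 1: join on id=4 -> Horror (id 4, parent_id=3, level 1).
Iteration 2: join on id=3 -> Games (id 3, parent_id=2, level 2).
Iteration 3: join on id=2 -> All (id 2, parent_id=1, level 3).
Iteration 4: join on id=1 -> Sports (id 1, parent_id=NULL, level 4).
Iteration 5: parent_id is NULL; no match; recursion stops.
Total rows emitted: 5.

5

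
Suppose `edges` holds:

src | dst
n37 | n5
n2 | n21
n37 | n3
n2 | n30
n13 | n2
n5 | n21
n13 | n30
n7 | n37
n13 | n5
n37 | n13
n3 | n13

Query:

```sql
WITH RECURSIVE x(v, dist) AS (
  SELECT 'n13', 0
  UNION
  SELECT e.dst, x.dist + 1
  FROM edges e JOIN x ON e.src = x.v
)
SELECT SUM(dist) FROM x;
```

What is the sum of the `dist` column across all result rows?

Base: (n13, dist=0).
Iteration 1: edges from {n13} -> (n2, dist=1), (n30, dist=1), (n5, dist=1).
Iteration 2: edges from {n2,n30,n5} -> (n21, dist=2), (n30, dist=2). [UNION drops 1 duplicate row(s)]
Iteration 3: no outgoing edges from {n21,n30}; recursion stops.
SUM(dist) = 0 + 1 + 1 + 1 + 2 + 2 = 7.

7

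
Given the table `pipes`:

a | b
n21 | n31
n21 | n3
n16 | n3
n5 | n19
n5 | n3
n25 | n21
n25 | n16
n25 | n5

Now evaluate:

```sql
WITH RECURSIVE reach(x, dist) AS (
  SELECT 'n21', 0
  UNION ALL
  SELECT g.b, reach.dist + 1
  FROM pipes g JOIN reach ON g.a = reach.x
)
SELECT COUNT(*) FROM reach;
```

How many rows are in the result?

Base: (n21, dist=0).
Iteration 1: edges from {n21} -> (n3, dist=1), (n31, dist=1).
Iteration 2: no outgoing edges from {n3,n31}; recursion stops.
Total rows emitted: 3.

3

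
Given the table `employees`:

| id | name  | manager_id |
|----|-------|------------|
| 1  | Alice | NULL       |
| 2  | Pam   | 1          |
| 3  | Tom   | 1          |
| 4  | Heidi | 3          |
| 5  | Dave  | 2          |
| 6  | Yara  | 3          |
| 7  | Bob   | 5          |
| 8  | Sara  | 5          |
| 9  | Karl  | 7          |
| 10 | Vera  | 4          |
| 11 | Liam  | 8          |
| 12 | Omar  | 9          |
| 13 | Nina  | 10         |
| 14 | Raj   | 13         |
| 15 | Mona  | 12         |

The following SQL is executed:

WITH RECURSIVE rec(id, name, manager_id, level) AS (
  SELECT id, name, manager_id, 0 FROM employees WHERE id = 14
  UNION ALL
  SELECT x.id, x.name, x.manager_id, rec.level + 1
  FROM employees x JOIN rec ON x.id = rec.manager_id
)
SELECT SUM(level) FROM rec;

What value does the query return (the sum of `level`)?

15

Base: id=14 (Raj), manager_id=13, level 0.
Iteration 1: join on id=13 -> Nina (id 13, manager_id=10, level 1).
Iteration 2: join on id=10 -> Vera (id 10, manager_id=4, level 2).
Iteration 3: join on id=4 -> Heidi (id 4, manager_id=3, level 3).
Iteration 4: join on id=3 -> Tom (id 3, manager_id=1, level 4).
Iteration 5: join on id=1 -> Alice (id 1, manager_id=NULL, level 5).
Iteration 6: manager_id is NULL; no match; recursion stops.
SUM(level) = 0 + 1 + 2 + 3 + 4 + 5 = 15.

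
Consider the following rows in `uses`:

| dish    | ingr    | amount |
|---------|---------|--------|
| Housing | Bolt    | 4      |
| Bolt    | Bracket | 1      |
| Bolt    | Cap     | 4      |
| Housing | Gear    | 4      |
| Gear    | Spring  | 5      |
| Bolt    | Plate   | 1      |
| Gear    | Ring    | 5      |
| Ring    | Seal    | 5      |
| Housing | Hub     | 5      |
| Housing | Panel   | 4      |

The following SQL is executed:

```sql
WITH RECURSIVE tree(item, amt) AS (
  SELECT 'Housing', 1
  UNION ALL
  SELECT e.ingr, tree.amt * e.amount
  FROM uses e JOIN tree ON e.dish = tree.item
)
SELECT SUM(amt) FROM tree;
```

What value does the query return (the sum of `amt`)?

Base: (Housing, amt=1).
Iteration 1: components of {Housing} -> Bolt = 1*4 = 4, Gear = 1*4 = 4, Hub = 1*5 = 5, Panel = 1*4 = 4.
Iteration 2: components of {Bolt,Gear,Hub,Panel} -> Bracket = 4*1 = 4, Cap = 4*4 = 16, Plate = 4*1 = 4, Ring = 4*5 = 20, Spring = 4*5 = 20.
Iteration 3: components of {Bracket,Cap,Plate,Ring,Spring} -> Seal = 20*5 = 100.
Iteration 4: no further components; recursion stops.
SUM(amt) = 1 + 4 + 4 + 5 + 4 + 4 + 16 + 4 + 20 + 20 + 100 = 182.

182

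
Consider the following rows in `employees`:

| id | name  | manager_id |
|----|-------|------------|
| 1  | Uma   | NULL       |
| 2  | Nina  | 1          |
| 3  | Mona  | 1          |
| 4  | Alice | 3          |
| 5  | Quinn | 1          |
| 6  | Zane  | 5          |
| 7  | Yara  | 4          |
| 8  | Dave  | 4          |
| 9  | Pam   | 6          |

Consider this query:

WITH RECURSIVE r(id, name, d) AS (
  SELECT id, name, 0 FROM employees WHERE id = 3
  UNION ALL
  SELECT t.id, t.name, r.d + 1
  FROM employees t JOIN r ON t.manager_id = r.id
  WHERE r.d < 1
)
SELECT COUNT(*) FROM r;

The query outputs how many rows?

Base: id=3 (Mona) at d 0.
Iteration 1: rows with manager_id in {3} -> Alice (id 4, d 1).
Iteration 2: d < 1 fails for all current rows; recursion stops.
Total rows emitted: 2.

2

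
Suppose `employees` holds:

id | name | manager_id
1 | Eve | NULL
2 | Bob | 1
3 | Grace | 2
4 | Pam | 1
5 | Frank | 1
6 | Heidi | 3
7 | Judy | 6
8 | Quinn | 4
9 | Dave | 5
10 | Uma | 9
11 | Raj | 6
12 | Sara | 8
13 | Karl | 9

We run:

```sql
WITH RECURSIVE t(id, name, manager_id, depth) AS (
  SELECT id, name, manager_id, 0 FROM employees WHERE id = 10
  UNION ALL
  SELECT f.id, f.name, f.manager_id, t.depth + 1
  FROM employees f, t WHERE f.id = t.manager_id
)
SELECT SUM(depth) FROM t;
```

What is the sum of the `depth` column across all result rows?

Base: id=10 (Uma), manager_id=9, depth 0.
Iteration 1: join on id=9 -> Dave (id 9, manager_id=5, depth 1).
Iteration 2: join on id=5 -> Frank (id 5, manager_id=1, depth 2).
Iteration 3: join on id=1 -> Eve (id 1, manager_id=NULL, depth 3).
Iteration 4: manager_id is NULL; no match; recursion stops.
SUM(depth) = 0 + 1 + 2 + 3 = 6.

6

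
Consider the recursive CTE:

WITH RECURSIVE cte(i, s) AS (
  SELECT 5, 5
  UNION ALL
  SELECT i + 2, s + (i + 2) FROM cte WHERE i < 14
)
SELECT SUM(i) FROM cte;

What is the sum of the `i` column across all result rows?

Base: i=5, s=5.
Iteration 1: 5 < 14 holds -> i = 5 + 2 = 7, s = 5 + 7 = 12.
Iteration 2: 7 < 14 holds -> i = 7 + 2 = 9, s = 12 + 9 = 21.
Iteration 3: 9 < 14 holds -> i = 9 + 2 = 11, s = 21 + 11 = 32.
Iteration 4: 11 < 14 holds -> i = 11 + 2 = 13, s = 32 + 13 = 45.
Iteration 5: 13 < 14 holds -> i = 13 + 2 = 15, s = 45 + 15 = 60.
Iteration 6: 15 < 14 fails; recursion stops.
SUM(i) = 5 + 7 + 9 + 11 + 13 + 15 = 60.

60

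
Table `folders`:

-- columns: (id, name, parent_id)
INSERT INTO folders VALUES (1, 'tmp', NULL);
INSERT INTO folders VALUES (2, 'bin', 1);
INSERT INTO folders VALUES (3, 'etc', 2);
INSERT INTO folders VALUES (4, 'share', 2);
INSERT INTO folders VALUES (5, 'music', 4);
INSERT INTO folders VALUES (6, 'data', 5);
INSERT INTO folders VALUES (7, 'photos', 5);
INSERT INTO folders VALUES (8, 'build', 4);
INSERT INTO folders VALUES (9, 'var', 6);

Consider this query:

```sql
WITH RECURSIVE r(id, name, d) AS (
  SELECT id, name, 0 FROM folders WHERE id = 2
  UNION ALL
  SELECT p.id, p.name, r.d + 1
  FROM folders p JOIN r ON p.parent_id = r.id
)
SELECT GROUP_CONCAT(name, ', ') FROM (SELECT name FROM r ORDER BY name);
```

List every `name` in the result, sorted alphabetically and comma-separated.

bin, build, data, etc, music, photos, share, var

Base: id=2 (bin) at d 0.
Iteration 1: rows with parent_id in {2} -> etc (id 3, d 1), share (id 4, d 1).
Iteration 2: rows with parent_id in {3,4} -> music (id 5, d 2), build (id 8, d 2).
Iteration 3: rows with parent_id in {5,8} -> data (id 6, d 3), photos (id 7, d 3).
Iteration 4: rows with parent_id in {6,7} -> var (id 9, d 4).
Iteration 5: no rows with parent_id in {9}; recursion stops.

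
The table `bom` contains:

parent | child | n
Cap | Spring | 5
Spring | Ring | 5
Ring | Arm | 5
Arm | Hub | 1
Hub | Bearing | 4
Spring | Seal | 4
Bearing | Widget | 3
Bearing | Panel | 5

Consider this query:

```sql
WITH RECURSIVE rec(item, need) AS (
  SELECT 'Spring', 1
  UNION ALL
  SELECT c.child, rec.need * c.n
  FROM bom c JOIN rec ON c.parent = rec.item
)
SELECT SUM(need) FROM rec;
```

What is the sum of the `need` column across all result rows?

Base: (Spring, need=1).
Iteration 1: components of {Spring} -> Ring = 1*5 = 5, Seal = 1*4 = 4.
Iteration 2: components of {Ring,Seal} -> Arm = 5*5 = 25.
Iteration 3: components of {Arm} -> Hub = 25*1 = 25.
Iteration 4: components of {Hub} -> Bearing = 25*4 = 100.
Iteration 5: components of {Bearing} -> Panel = 100*5 = 500, Widget = 100*3 = 300.
Iteration 6: no further components; recursion stops.
SUM(need) = 1 + 5 + 4 + 25 + 25 + 100 + 300 + 500 = 960.

960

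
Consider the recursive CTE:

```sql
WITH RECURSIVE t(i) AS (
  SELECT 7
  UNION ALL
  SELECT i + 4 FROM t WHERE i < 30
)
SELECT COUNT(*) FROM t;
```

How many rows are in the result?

Base: i=7.
Iteration 1: 7 < 30 holds -> i = 7 + 4 = 11.
Iteration 2: 11 < 30 holds -> i = 11 + 4 = 15.
Iteration 3: 15 < 30 holds -> i = 15 + 4 = 19.
Iteration 4: 19 < 30 holds -> i = 19 + 4 = 23.
Iteration 5: 23 < 30 holds -> i = 23 + 4 = 27.
Iteration 6: 27 < 30 holds -> i = 27 + 4 = 31.
Iteration 7: 31 < 30 fails; recursion stops.
Total rows emitted: 7.

7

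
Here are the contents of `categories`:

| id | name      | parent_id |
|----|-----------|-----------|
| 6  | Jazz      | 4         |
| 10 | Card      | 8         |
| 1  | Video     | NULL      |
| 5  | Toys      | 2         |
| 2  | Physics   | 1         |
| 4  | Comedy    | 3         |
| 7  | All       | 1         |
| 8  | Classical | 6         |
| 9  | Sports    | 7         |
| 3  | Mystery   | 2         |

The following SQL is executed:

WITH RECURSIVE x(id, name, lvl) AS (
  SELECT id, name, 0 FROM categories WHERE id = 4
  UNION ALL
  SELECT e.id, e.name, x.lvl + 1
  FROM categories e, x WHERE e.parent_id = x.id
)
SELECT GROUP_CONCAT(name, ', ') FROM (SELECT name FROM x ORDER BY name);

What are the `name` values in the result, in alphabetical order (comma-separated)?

Base: id=4 (Comedy) at lvl 0.
Iteration 1: rows with parent_id in {4} -> Jazz (id 6, lvl 1).
Iteration 2: rows with parent_id in {6} -> Classical (id 8, lvl 2).
Iteration 3: rows with parent_id in {8} -> Card (id 10, lvl 3).
Iteration 4: no rows with parent_id in {10}; recursion stops.

Card, Classical, Comedy, Jazz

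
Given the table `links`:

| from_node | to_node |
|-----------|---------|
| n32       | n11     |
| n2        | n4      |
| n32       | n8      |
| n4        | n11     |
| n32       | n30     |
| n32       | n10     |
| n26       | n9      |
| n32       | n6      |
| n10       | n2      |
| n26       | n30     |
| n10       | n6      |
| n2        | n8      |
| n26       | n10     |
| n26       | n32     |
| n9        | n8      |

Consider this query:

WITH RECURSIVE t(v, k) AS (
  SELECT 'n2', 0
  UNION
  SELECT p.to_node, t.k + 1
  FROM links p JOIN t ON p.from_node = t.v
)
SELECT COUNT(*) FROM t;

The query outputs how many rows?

Base: (n2, k=0).
Iteration 1: edges from {n2} -> (n4, k=1), (n8, k=1).
Iteration 2: edges from {n4,n8} -> (n11, k=2).
Iteration 3: no outgoing edges from {n11}; recursion stops.
Total rows emitted: 4.

4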